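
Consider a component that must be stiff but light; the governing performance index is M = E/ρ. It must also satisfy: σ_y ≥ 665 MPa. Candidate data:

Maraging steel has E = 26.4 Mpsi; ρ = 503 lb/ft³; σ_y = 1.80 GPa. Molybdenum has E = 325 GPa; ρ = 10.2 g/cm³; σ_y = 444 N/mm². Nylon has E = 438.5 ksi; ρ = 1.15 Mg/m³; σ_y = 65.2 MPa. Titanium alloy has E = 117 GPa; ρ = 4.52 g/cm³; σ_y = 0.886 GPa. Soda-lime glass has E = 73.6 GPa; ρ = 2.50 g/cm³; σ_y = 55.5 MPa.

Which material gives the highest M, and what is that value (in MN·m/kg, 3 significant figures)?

Screen on constraints: σ_y ≥ 665 MPa. Survivors: maraging steel, titanium alloy.
In SI units:
  maraging steel: E = 182.0 GPa, ρ = 8057 kg/m³
  titanium alloy: E = 117.0 GPa, ρ = 4520 kg/m³
  titanium alloy: M = 25.9 MN·m/kg
  maraging steel: M = 22.6 MN·m/kg
Highest index: titanium alloy.

titanium alloy, M = 25.9 MN·m/kg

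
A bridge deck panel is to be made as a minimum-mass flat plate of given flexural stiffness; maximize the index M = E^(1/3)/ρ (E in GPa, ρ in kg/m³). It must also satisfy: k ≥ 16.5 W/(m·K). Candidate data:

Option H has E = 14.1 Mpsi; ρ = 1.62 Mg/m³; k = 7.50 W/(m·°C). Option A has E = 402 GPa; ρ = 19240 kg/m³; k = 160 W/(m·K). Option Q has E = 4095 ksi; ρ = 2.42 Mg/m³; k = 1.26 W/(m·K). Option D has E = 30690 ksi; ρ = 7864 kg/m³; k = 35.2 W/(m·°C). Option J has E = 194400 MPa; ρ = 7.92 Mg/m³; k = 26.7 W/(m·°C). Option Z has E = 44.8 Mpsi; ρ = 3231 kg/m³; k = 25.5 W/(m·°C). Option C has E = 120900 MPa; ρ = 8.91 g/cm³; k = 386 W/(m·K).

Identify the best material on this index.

option Z

Screen on constraints: k ≥ 16.5 W/(m·K). Survivors: option A, option D, option J, option Z, option C.
In SI units:
  option A: E = 402.0 GPa, ρ = 19240 kg/m³
  option D: E = 211.6 GPa, ρ = 7864 kg/m³
  option J: E = 194.4 GPa, ρ = 7920 kg/m³
  option Z: E = 308.9 GPa, ρ = 3231 kg/m³
  option C: E = 120.9 GPa, ρ = 8910 kg/m³
  option Z: M = 2.09×10⁻³
  option D: M = 0.758×10⁻³
  option J: M = 0.731×10⁻³
  option C: M = 0.555×10⁻³
  option A: M = 0.384×10⁻³
Option Z has the largest M.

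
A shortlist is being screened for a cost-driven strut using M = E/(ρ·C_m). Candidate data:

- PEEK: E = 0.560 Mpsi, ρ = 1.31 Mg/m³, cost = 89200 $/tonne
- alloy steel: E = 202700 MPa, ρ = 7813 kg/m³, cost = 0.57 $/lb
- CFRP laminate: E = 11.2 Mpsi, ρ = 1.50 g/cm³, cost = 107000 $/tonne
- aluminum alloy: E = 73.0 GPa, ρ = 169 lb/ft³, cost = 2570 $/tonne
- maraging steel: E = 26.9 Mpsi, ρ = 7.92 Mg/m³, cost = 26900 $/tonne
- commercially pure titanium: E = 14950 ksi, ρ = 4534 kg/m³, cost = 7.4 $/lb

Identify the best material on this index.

In SI units:
  PEEK: E = 3.861 GPa, ρ = 1310 kg/m³, cost = 89.20 $/kg
  alloy steel: E = 202.7 GPa, ρ = 7813 kg/m³, cost = 1.257 $/kg
  CFRP laminate: E = 77.22 GPa, ρ = 1500 kg/m³, cost = 107.0 $/kg
  aluminum alloy: E = 73.00 GPa, ρ = 2707 kg/m³, cost = 2.570 $/kg
  maraging steel: E = 185.5 GPa, ρ = 7920 kg/m³, cost = 26.90 $/kg
  commercially pure titanium: E = 103.1 GPa, ρ = 4534 kg/m³, cost = 16.31 $/kg
  alloy steel: M = 20.6 MN·m per $
  aluminum alloy: M = 10.5 MN·m per $
  commercially pure titanium: M = 1.39 MN·m per $
  maraging steel: M = 0.871 MN·m per $
  CFRP laminate: M = 0.481 MN·m per $
  PEEK: M = 0.0330 MN·m per $
Highest index: alloy steel.

alloy steel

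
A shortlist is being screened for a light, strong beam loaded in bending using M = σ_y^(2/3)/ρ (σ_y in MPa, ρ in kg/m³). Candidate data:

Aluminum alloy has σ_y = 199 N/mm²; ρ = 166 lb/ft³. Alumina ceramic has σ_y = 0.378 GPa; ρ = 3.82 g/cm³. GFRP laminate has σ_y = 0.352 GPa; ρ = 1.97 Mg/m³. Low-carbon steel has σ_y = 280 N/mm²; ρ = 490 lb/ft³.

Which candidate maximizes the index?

GFRP laminate

After converting to SI:
  aluminum alloy: σ_y = 199.0 MPa, ρ = 2659 kg/m³
  alumina ceramic: σ_y = 378.0 MPa, ρ = 3820 kg/m³
  GFRP laminate: σ_y = 352.0 MPa, ρ = 1970 kg/m³
  low-carbon steel: σ_y = 280.0 MPa, ρ = 7849 kg/m³
  GFRP laminate: M = 25.3×10⁻³
  alumina ceramic: M = 13.7×10⁻³
  aluminum alloy: M = 12.8×10⁻³
  low-carbon steel: M = 5.45×10⁻³
GFRP laminate has the largest M.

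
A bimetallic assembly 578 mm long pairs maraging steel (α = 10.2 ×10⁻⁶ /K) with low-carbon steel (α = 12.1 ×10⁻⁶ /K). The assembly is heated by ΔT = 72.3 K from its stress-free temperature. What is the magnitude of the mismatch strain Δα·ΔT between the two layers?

1.37×10⁻⁴

Δα = |10.2 − 12.1|×10⁻⁶/K = 1.90×10⁻⁶/K.
Mismatch strain = Δα·ΔT = 1.90×10⁻⁶ × 72.3 = 1.37×10⁻⁴.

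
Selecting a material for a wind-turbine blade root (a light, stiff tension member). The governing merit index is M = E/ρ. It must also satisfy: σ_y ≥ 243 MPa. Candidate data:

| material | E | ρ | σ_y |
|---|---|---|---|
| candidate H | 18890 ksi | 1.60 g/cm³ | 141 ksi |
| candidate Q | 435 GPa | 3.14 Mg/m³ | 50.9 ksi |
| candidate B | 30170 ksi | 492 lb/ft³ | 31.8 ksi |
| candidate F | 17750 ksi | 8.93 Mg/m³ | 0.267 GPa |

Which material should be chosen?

Screen on constraints: σ_y ≥ 243 MPa. Survivors: candidate H, candidate Q, candidate F.
After converting to SI:
  candidate H: E = 130.2 GPa, ρ = 1600 kg/m³
  candidate Q: E = 435.0 GPa, ρ = 3140 kg/m³
  candidate F: E = 122.4 GPa, ρ = 8930 kg/m³
  candidate Q: M = 139 MN·m/kg
  candidate H: M = 81.4 MN·m/kg
  candidate F: M = 13.7 MN·m/kg
Highest index: candidate Q.

candidate Q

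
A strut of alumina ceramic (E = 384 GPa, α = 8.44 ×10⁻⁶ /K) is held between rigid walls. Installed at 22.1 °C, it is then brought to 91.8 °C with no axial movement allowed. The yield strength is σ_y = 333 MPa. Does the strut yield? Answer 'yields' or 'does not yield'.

does not yield

ΔT = 69.70 K. Constrained thermal stress σ = E·α·ΔT = 384.0×10³ MPa × 8.44×10⁻⁶ × 69.70 = 226 MPa (compressive).
Compare to σ_y = 333 MPa: σ < σ_y, so it does not yield.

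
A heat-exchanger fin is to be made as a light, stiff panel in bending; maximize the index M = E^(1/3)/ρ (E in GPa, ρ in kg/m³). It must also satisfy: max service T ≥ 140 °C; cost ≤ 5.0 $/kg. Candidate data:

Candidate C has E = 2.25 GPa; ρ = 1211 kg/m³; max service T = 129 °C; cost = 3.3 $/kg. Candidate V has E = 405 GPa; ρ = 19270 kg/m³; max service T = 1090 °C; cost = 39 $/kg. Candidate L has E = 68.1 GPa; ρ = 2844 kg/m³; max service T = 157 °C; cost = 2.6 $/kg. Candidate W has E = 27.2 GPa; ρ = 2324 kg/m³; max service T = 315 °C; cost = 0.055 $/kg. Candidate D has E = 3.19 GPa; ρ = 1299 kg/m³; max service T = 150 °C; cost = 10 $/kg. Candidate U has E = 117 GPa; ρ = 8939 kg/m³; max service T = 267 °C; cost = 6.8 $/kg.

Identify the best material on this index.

candidate L

Screen on constraints: max service T ≥ 140 °C; cost ≤ 5.0 $/kg. Survivors: candidate L, candidate W.
Per-candidate index values:
  candidate L: M = 1.44×10⁻³
  candidate W: M = 1.29×10⁻³
Highest index: candidate L.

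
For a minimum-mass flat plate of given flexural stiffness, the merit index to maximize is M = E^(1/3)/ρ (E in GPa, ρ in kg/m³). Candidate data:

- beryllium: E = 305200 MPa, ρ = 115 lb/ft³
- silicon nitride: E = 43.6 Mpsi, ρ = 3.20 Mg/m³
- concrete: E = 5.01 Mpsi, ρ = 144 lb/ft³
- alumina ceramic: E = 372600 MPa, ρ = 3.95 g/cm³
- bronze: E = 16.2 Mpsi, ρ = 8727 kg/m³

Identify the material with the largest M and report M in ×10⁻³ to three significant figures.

After converting to SI:
  beryllium: E = 305.2 GPa, ρ = 1842 kg/m³
  silicon nitride: E = 300.6 GPa, ρ = 3200 kg/m³
  concrete: E = 34.54 GPa, ρ = 2307 kg/m³
  alumina ceramic: E = 372.6 GPa, ρ = 3950 kg/m³
  bronze: E = 111.7 GPa, ρ = 8727 kg/m³
  beryllium: M = 3.65×10⁻³
  silicon nitride: M = 2.09×10⁻³
  alumina ceramic: M = 1.82×10⁻³
  concrete: M = 1.41×10⁻³
  bronze: M = 0.552×10⁻³
Beryllium ranks first.

beryllium, M = 3.65×10⁻³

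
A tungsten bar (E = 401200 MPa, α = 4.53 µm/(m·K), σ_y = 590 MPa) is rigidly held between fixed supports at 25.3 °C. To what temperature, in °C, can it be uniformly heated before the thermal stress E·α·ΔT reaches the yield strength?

350 °C

E = 401200 MPa = 401.2 GPa.
E·α·ΔT = 590.0 MPa ⇒ ΔT = 590.0 / (401.2×10³ × 4.53×10⁻⁶) = 324.6 K.
T = 25.3 + 324.6 = 349.9 °C.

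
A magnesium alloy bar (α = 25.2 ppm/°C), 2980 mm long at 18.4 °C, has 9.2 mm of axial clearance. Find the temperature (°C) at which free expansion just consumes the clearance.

141 °C

α·L₀·ΔT = 9.2 mm ⇒ ΔT = 9.2 / (25.2×10⁻⁶ × 2980.0) = 122.5 K.
T = 18.4 + 122.5 = 140.9 °C.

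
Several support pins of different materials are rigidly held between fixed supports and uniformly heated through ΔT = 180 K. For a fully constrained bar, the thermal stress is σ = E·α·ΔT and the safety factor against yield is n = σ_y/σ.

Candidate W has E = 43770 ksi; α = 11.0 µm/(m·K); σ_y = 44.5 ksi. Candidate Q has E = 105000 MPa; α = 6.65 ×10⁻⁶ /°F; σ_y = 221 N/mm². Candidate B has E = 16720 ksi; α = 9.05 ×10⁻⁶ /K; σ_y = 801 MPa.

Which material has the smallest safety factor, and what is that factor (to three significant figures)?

candidate W, n = 0.513

Converting E to GPa, α to ×10⁻⁶/K, σ_y to MPa, then σ and n for each:
  candidate W: E = 301.8, α = 11.0, σ_y = 306.8 → σ = 598 MPa, n = 0.513
  candidate Q: E = 105.0, α = 12.0, σ_y = 221.0 → σ = 226 MPa, n = 0.977
  candidate B: E = 115.3, α = 9.05, σ_y = 801.0 → σ = 188 MPa, n = 4.27
Smallest n: candidate W with n = 0.513.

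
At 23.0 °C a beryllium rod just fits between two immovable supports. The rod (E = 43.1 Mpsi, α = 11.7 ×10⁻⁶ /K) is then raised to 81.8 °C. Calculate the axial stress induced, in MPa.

204 MPa

E = 43.1 Mpsi = 297.2 GPa.
ΔT = 58.80 K. Constrained thermal stress σ = E·α·ΔT = 297.2×10³ MPa × 11.7×10⁻⁶ × 58.80 = 204 MPa (compressive).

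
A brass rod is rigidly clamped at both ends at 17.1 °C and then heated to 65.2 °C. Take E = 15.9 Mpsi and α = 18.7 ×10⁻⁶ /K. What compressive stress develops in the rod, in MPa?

98.6 MPa

E = 15.9 Mpsi = 109.6 GPa.
ΔT = 48.10 K. Constrained thermal stress σ = E·α·ΔT = 109.6×10³ MPa × 18.7×10⁻⁶ × 48.10 = 98.6 MPa (compressive).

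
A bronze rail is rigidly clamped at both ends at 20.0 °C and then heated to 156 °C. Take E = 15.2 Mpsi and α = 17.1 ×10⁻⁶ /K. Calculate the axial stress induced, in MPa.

E = 15.2 Mpsi = 104.8 GPa.
ΔT = 136.0 K. Constrained thermal stress σ = E·α·ΔT = 104.8×10³ MPa × 17.1×10⁻⁶ × 136.0 = 244 MPa (compressive).

244 MPa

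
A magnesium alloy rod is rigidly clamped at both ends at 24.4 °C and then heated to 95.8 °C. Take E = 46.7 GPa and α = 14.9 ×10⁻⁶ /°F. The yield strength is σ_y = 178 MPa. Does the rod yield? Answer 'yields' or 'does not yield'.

does not yield

α = 14.9×10⁻⁶/°F × 9/5 = 26.8×10⁻⁶/K.
ΔT = 71.40 K. Constrained thermal stress σ = E·α·ΔT = 46.70×10³ MPa × 26.8×10⁻⁶ × 71.40 = 89.4 MPa (compressive).
Compare to σ_y = 178 MPa: σ < σ_y, so it does not yield.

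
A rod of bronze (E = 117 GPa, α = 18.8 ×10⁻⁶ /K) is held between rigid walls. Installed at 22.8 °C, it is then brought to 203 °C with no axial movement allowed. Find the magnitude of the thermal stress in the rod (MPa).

ΔT = 180.2 K. Constrained thermal stress σ = E·α·ΔT = 117.0×10³ MPa × 18.8×10⁻⁶ × 180.2 = 396 MPa (compressive).

396 MPa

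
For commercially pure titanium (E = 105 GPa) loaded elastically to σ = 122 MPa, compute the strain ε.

1.16×10⁻³

ε = σ/E = 122 / 105000 = 1.16×10⁻³.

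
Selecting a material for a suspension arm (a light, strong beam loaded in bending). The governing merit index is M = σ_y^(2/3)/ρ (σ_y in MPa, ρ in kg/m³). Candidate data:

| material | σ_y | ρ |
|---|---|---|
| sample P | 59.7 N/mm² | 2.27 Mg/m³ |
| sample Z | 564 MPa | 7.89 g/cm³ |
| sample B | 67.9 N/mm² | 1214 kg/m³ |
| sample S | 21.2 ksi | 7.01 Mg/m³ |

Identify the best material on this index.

After converting to SI:
  sample P: σ_y = 59.70 MPa, ρ = 2270 kg/m³
  sample Z: σ_y = 564.0 MPa, ρ = 7890 kg/m³
  sample B: σ_y = 67.90 MPa, ρ = 1214 kg/m³
  sample S: σ_y = 146.2 MPa, ρ = 7010 kg/m³
  sample B: M = 13.7×10⁻³
  sample Z: M = 8.65×10⁻³
  sample P: M = 6.73×10⁻³
  sample S: M = 3.96×10⁻³
Sample B ranks first.

sample B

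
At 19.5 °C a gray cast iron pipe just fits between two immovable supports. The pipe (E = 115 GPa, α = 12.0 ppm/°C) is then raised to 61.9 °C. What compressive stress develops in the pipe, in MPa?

ΔT = 42.40 K. Constrained thermal stress σ = E·α·ΔT = 115.0×10³ MPa × 12.0×10⁻⁶ × 42.40 = 58.5 MPa (compressive).

58.5 MPa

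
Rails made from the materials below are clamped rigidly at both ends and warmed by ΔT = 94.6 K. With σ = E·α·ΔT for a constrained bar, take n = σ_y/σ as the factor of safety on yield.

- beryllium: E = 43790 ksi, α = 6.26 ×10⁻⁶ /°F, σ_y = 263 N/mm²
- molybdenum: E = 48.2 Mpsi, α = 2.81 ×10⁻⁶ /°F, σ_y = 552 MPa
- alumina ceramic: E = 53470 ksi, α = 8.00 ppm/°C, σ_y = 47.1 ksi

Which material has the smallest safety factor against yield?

In consistent units (E in GPa, α in ×10⁻⁶/K, σ_y in MPa):
  beryllium: E = 301.9, α = 11.3, σ_y = 263.0 → σ = 322 MPa, n = 0.817
  molybdenum: E = 332.3, α = 5.06, σ_y = 552.0 → σ = 159 MPa, n = 3.47
  alumina ceramic: E = 368.7, α = 8.00, σ_y = 324.7 → σ = 279 MPa, n = 1.16
Beryllium has the lowest safety factor, n = 0.817.

beryllium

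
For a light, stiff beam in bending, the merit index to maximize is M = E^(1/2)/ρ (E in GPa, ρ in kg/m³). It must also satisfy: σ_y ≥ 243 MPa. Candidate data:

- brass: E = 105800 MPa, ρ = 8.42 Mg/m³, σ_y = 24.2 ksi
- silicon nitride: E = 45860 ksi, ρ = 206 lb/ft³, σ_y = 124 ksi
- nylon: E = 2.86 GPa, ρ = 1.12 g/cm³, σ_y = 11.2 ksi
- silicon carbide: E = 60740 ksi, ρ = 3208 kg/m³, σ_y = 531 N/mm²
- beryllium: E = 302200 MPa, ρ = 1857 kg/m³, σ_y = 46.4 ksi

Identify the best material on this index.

Screen on constraints: σ_y ≥ 243 MPa. Survivors: silicon nitride, silicon carbide, beryllium.
Convert each candidate to consistent units, then evaluate M:
  silicon nitride: E = 316.2 GPa, ρ = 3300 kg/m³
  silicon carbide: E = 418.8 GPa, ρ = 3208 kg/m³
  beryllium: E = 302.2 GPa, ρ = 1857 kg/m³
  beryllium: M = 9.36×10⁻³
  silicon carbide: M = 6.38×10⁻³
  silicon nitride: M = 5.39×10⁻³
Beryllium ranks first.

beryllium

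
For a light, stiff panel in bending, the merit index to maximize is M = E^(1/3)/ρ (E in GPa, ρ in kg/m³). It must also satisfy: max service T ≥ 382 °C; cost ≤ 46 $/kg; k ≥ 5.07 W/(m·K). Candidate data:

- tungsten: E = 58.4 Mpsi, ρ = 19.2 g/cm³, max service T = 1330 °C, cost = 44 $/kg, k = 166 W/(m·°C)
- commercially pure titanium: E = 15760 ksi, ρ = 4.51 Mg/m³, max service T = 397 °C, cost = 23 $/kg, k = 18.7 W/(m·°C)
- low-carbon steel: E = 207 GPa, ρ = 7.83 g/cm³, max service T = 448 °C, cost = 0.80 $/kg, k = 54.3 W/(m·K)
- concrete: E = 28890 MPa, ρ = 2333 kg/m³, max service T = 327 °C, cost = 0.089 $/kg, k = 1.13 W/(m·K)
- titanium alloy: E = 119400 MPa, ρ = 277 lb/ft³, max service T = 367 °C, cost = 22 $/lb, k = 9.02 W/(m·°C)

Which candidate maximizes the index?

Screen on constraints: max service T ≥ 382 °C; cost ≤ 46 $/kg; k ≥ 5.07 W/(m·K). Survivors: tungsten, commercially pure titanium, low-carbon steel.
Putting every candidate on a common basis:
  tungsten: E = 402.7 GPa, ρ = 19200 kg/m³
  commercially pure titanium: E = 108.7 GPa, ρ = 4510 kg/m³
  low-carbon steel: E = 207.0 GPa, ρ = 7830 kg/m³
  commercially pure titanium: M = 1.06×10⁻³
  low-carbon steel: M = 0.755×10⁻³
  tungsten: M = 0.385×10⁻³
The maximum is for commercially pure titanium.

commercially pure titanium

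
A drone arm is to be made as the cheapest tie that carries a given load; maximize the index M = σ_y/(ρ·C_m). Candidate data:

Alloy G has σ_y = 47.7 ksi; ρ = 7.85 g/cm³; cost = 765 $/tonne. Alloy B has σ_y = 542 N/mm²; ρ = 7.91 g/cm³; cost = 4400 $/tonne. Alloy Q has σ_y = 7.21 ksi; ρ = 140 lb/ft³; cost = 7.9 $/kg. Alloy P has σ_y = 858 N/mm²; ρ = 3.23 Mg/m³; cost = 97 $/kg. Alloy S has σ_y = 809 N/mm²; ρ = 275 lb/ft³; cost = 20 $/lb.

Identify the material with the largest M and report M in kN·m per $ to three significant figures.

alloy G, M = 54.8 kN·m per $

After converting to SI:
  alloy G: σ_y = 328.9 MPa, ρ = 7850 kg/m³, cost = 0.7650 $/kg
  alloy B: σ_y = 542.0 MPa, ρ = 7910 kg/m³, cost = 4.400 $/kg
  alloy Q: σ_y = 49.71 MPa, ρ = 2243 kg/m³, cost = 7.900 $/kg
  alloy P: σ_y = 858.0 MPa, ρ = 3230 kg/m³, cost = 97.00 $/kg
  alloy S: σ_y = 809.0 MPa, ρ = 4405 kg/m³, cost = 44.09 $/kg
  alloy G: M = 54.8 kN·m per $
  alloy B: M = 15.6 kN·m per $
  alloy S: M = 4.17 kN·m per $
  alloy Q: M = 2.81 kN·m per $
  alloy P: M = 2.74 kN·m per $
Highest index: alloy G.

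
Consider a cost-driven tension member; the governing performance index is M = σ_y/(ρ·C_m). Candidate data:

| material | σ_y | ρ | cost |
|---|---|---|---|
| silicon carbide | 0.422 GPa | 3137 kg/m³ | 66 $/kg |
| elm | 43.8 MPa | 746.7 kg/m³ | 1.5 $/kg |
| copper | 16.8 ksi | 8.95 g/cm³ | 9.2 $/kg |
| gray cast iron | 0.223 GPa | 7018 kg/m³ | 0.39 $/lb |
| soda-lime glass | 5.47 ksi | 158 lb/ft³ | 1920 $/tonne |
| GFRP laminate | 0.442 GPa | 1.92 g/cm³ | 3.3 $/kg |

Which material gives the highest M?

After converting to SI:
  silicon carbide: σ_y = 422.0 MPa, ρ = 3137 kg/m³, cost = 66.00 $/kg
  elm: σ_y = 43.80 MPa, ρ = 746.7 kg/m³, cost = 1.500 $/kg
  copper: σ_y = 115.8 MPa, ρ = 8950 kg/m³, cost = 9.200 $/kg
  gray cast iron: σ_y = 223.0 MPa, ρ = 7018 kg/m³, cost = 0.8598 $/kg
  soda-lime glass: σ_y = 37.71 MPa, ρ = 2531 kg/m³, cost = 1.920 $/kg
  GFRP laminate: σ_y = 442.0 MPa, ρ = 1920 kg/m³, cost = 3.300 $/kg
  GFRP laminate: M = 69.8 kN·m per $
  elm: M = 39.1 kN·m per $
  gray cast iron: M = 37.0 kN·m per $
  soda-lime glass: M = 7.76 kN·m per $
  silicon carbide: M = 2.04 kN·m per $
  copper: M = 1.41 kN·m per $
The maximum is for GFRP laminate.

GFRP laminate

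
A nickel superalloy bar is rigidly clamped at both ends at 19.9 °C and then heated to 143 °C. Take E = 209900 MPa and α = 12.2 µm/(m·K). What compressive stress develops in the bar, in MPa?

E = 209900 MPa = 209.9 GPa.
ΔT = 123.1 K. Constrained thermal stress σ = E·α·ΔT = 209.9×10³ MPa × 12.2×10⁻⁶ × 123.1 = 315 MPa (compressive).

315 MPa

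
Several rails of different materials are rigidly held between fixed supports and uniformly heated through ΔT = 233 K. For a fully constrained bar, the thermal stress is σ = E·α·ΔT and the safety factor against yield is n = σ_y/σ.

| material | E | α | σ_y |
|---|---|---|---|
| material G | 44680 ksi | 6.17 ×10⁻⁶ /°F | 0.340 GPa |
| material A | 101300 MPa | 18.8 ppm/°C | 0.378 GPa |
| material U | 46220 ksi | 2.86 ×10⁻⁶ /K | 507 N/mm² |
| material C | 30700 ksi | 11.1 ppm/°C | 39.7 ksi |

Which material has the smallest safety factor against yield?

Per material, after unit conversion:
  material G: E = 308.1, α = 11.1, σ_y = 340.0 → σ = 797 MPa, n = 0.427
  material A: E = 101.3, α = 18.8, σ_y = 378.0 → σ = 444 MPa, n = 0.852
  material U: E = 318.7, α = 2.86, σ_y = 507.0 → σ = 212 MPa, n = 2.39
  material C: E = 211.7, α = 11.1, σ_y = 273.7 → σ = 547 MPa, n = 0.500
The minimum is material G at n = 0.427.

material G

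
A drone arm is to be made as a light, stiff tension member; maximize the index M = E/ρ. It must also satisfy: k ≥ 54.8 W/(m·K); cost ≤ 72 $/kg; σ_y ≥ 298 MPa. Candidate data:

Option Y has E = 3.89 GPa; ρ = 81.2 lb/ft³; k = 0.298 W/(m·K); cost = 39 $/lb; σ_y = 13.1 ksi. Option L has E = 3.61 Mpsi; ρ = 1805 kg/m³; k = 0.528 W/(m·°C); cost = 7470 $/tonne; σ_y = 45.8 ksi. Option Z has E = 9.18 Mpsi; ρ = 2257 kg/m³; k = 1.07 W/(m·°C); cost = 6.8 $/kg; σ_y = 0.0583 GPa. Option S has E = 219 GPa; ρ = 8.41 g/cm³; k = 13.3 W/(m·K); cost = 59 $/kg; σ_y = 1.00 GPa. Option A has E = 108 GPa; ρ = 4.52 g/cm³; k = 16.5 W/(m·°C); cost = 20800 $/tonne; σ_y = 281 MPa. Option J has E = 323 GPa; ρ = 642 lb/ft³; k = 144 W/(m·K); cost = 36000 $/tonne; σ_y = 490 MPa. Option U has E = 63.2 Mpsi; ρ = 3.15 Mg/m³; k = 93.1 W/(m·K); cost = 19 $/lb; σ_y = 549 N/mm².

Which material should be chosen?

option U

Screen on constraints: k ≥ 54.8 W/(m·K); cost ≤ 72 $/kg; σ_y ≥ 298 MPa. Survivors: option J, option U.
In SI units:
  option J: E = 323.0 GPa, ρ = 10280 kg/m³
  option U: E = 435.7 GPa, ρ = 3150 kg/m³
  option U: M = 138 MN·m/kg
  option J: M = 31.4 MN·m/kg
The maximum is for option U.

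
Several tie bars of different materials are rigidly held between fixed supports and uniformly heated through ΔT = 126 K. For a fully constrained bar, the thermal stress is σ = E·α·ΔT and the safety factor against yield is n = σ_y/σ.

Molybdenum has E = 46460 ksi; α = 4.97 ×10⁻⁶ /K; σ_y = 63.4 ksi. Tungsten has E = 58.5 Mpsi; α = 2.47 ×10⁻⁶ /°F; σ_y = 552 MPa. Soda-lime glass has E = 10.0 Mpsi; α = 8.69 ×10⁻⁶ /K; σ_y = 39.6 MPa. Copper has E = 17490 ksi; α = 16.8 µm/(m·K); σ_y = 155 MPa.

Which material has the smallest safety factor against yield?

With everything in SI (GPa, ×10⁻⁶/K, MPa):
  molybdenum: E = 320.3, α = 4.97, σ_y = 437.1 → σ = 201 MPa, n = 2.18
  tungsten: E = 403.3, α = 4.45, σ_y = 552.0 → σ = 226 MPa, n = 2.44
  soda-lime glass: E = 68.95, α = 8.69, σ_y = 39.60 → σ = 75.5 MPa, n = 0.525
  copper: E = 120.6, α = 16.8, σ_y = 155.0 → σ = 255 MPa, n = 0.607
Smallest n: soda-lime glass with n = 0.525.

soda-lime glass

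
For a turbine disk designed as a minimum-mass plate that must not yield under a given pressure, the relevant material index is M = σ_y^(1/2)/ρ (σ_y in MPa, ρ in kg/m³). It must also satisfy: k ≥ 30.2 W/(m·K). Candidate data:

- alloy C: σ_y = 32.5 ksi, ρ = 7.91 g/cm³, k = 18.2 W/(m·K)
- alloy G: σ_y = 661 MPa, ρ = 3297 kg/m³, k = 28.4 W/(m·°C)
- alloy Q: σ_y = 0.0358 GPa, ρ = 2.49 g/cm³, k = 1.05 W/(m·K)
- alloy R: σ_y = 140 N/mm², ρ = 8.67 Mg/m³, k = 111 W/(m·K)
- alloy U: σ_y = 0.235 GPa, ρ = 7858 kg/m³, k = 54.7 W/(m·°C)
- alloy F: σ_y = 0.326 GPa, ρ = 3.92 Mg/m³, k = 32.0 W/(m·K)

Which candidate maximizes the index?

Screen on constraints: k ≥ 30.2 W/(m·K). Survivors: alloy R, alloy U, alloy F.
Normalizing units and computing the index:
  alloy R: σ_y = 140.0 MPa, ρ = 8670 kg/m³
  alloy U: σ_y = 235.0 MPa, ρ = 7858 kg/m³
  alloy F: σ_y = 326.0 MPa, ρ = 3920 kg/m³
  alloy F: M = 4.61×10⁻³
  alloy U: M = 1.95×10⁻³
  alloy R: M = 1.36×10⁻³
Alloy F has the largest M.

alloy F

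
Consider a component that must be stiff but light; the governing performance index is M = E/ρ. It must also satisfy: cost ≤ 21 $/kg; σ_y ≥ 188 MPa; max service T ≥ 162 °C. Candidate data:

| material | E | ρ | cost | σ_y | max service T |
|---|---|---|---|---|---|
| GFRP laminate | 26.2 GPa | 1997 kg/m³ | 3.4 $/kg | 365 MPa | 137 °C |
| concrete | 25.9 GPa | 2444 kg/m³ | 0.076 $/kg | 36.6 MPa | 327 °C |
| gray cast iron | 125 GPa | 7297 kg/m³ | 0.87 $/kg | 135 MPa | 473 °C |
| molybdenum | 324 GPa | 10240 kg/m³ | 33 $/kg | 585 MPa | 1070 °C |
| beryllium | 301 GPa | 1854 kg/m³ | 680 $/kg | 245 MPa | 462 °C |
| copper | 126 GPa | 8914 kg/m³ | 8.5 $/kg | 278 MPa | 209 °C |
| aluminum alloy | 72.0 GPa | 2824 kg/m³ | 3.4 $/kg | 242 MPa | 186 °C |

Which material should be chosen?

aluminum alloy

Screen on constraints: cost ≤ 21 $/kg; σ_y ≥ 188 MPa; max service T ≥ 162 °C. Survivors: copper, aluminum alloy.
Evaluate M for each candidate:
  aluminum alloy: M = 25.5 MN·m/kg
  copper: M = 14.1 MN·m/kg
The maximum is for aluminum alloy.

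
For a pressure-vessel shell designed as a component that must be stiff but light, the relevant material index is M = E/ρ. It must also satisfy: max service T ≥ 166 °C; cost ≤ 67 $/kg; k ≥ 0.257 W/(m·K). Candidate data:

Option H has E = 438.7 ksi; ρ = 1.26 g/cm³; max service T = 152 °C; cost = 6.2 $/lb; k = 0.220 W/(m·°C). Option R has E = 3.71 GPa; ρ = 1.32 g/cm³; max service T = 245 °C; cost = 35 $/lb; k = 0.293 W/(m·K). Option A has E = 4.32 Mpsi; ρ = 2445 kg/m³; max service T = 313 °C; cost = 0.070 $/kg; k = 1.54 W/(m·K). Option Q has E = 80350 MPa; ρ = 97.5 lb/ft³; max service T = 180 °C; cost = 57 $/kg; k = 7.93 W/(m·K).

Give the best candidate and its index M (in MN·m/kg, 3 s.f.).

Screen on constraints: max service T ≥ 166 °C; cost ≤ 67 $/kg; k ≥ 0.257 W/(m·K). Survivors: option A, option Q.
Putting every candidate on a common basis:
  option A: E = 29.79 GPa, ρ = 2445 kg/m³
  option Q: E = 80.35 GPa, ρ = 1562 kg/m³
  option Q: M = 51.4 MN·m/kg
  option A: M = 12.2 MN·m/kg
Option Q ranks first.

option Q, M = 51.4 MN·m/kg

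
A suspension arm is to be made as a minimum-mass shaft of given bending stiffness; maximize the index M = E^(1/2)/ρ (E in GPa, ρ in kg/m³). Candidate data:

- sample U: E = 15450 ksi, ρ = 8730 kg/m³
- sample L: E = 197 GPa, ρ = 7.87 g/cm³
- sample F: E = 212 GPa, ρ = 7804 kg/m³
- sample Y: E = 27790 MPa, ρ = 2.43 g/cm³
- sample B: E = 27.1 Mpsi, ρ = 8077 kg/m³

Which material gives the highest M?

sample Y

After converting to SI:
  sample U: E = 106.5 GPa, ρ = 8730 kg/m³
  sample L: E = 197.0 GPa, ρ = 7870 kg/m³
  sample F: E = 212.0 GPa, ρ = 7804 kg/m³
  sample Y: E = 27.79 GPa, ρ = 2430 kg/m³
  sample B: E = 186.8 GPa, ρ = 8077 kg/m³
  sample Y: M = 2.17×10⁻³
  sample F: M = 1.87×10⁻³
  sample L: M = 1.78×10⁻³
  sample B: M = 1.69×10⁻³
  sample U: M = 1.18×10⁻³
Highest index: sample Y.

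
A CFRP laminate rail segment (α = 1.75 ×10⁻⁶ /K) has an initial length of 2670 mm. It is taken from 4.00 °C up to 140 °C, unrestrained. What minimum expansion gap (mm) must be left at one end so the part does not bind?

ΔT = 140 − 4.00 = 136.0 K.
ΔL = α·L₀·ΔT = 1.75×10⁻⁶ × 2670 mm × 136.0 K = 0.635 mm.

0.635 mm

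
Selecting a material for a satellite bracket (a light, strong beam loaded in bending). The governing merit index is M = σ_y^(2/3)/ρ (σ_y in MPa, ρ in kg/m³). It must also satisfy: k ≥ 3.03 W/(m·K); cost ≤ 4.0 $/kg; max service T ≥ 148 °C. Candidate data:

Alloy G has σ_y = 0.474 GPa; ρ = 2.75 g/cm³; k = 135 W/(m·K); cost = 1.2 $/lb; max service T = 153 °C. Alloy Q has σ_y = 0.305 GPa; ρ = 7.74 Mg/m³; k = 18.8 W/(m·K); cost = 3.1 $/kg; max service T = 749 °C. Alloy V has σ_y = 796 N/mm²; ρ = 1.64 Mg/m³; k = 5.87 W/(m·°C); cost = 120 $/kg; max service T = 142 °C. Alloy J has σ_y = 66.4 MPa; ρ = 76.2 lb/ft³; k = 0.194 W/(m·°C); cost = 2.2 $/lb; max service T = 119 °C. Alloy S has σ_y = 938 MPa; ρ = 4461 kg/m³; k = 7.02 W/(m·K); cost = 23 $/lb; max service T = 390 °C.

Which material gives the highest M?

Screen on constraints: k ≥ 3.03 W/(m·K); cost ≤ 4.0 $/kg; max service T ≥ 148 °C. Survivors: alloy G, alloy Q.
After converting to SI:
  alloy G: σ_y = 474.0 MPa, ρ = 2750 kg/m³
  alloy Q: σ_y = 305.0 MPa, ρ = 7740 kg/m³
  alloy G: M = 22.1×10⁻³
  alloy Q: M = 5.85×10⁻³
Highest index: alloy G.

alloy G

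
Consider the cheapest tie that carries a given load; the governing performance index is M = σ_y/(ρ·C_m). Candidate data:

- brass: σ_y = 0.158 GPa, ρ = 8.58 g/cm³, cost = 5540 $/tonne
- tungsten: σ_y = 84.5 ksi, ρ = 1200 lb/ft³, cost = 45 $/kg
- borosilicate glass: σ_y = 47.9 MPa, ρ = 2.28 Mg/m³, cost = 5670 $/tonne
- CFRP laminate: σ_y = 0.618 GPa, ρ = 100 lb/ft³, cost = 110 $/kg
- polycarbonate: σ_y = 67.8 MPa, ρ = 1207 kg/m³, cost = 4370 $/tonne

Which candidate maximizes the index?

After converting to SI:
  brass: σ_y = 158.0 MPa, ρ = 8580 kg/m³, cost = 5.540 $/kg
  tungsten: σ_y = 582.6 MPa, ρ = 19220 kg/m³, cost = 45.00 $/kg
  borosilicate glass: σ_y = 47.90 MPa, ρ = 2280 kg/m³, cost = 5.670 $/kg
  CFRP laminate: σ_y = 618.0 MPa, ρ = 1602 kg/m³, cost = 110.0 $/kg
  polycarbonate: σ_y = 67.80 MPa, ρ = 1207 kg/m³, cost = 4.370 $/kg
  polycarbonate: M = 12.9 kN·m per $
  borosilicate glass: M = 3.71 kN·m per $
  CFRP laminate: M = 3.51 kN·m per $
  brass: M = 3.32 kN·m per $
  tungsten: M = 0.674 kN·m per $
Polycarbonate ranks first.

polycarbonate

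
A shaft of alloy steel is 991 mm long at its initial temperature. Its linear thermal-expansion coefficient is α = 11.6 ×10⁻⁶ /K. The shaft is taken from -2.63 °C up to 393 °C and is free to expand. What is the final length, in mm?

ΔT = 393 − (-2.63) = 395.6 K.
ΔL = α·L₀·ΔT = 11.6×10⁻⁶ × 991 mm × 395.6 K = 4.55 mm.
L = L₀ + ΔL = 991 + 4.55 = 995.55 mm.

995.55 mm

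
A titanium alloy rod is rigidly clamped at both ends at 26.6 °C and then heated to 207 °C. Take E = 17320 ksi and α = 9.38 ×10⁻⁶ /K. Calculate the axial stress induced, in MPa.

E = 17320 ksi = 119.4 GPa.
ΔT = 180.4 K. Constrained thermal stress σ = E·α·ΔT = 119.4×10³ MPa × 9.38×10⁻⁶ × 180.4 = 202 MPa (compressive).

202 MPa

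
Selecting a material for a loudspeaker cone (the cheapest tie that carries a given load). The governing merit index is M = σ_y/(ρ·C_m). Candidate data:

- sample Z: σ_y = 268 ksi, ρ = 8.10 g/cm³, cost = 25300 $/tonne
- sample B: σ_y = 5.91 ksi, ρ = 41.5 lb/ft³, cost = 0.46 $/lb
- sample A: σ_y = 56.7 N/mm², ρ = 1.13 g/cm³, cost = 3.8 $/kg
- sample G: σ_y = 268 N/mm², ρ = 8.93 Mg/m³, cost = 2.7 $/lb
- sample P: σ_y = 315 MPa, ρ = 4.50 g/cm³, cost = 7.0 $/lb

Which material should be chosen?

After converting to SI:
  sample Z: σ_y = 1848 MPa, ρ = 8100 kg/m³, cost = 25.30 $/kg
  sample B: σ_y = 40.75 MPa, ρ = 664.8 kg/m³, cost = 1.014 $/kg
  sample A: σ_y = 56.70 MPa, ρ = 1130 kg/m³, cost = 3.800 $/kg
  sample G: σ_y = 268.0 MPa, ρ = 8930 kg/m³, cost = 5.952 $/kg
  sample P: σ_y = 315.0 MPa, ρ = 4500 kg/m³, cost = 15.43 $/kg
  sample B: M = 60.4 kN·m per $
  sample A: M = 13.2 kN·m per $
  sample Z: M = 9.02 kN·m per $
  sample G: M = 5.04 kN·m per $
  sample P: M = 4.54 kN·m per $
Sample B has the largest M.

sample B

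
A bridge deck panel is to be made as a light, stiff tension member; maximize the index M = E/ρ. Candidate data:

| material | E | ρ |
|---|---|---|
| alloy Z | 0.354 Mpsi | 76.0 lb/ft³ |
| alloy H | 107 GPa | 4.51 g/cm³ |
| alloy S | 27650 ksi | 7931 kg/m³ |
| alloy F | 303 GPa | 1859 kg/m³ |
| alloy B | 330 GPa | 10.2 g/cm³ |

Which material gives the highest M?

In SI units:
  alloy Z: E = 2.441 GPa, ρ = 1217 kg/m³
  alloy H: E = 107.0 GPa, ρ = 4510 kg/m³
  alloy S: E = 190.6 GPa, ρ = 7931 kg/m³
  alloy F: E = 303.0 GPa, ρ = 1859 kg/m³
  alloy B: E = 330.0 GPa, ρ = 10200 kg/m³
  alloy F: M = 163 MN·m/kg
  alloy B: M = 32.4 MN·m/kg
  alloy S: M = 24.0 MN·m/kg
  alloy H: M = 23.7 MN·m/kg
  alloy Z: M = 2.00 MN·m/kg
The maximum is for alloy F.

alloy F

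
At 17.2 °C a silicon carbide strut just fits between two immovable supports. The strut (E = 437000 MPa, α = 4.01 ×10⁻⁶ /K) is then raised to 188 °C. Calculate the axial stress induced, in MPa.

E = 437000 MPa = 437.0 GPa.
ΔT = 170.8 K. Constrained thermal stress σ = E·α·ΔT = 437.0×10³ MPa × 4.01×10⁻⁶ × 170.8 = 299 MPa (compressive).

299 MPa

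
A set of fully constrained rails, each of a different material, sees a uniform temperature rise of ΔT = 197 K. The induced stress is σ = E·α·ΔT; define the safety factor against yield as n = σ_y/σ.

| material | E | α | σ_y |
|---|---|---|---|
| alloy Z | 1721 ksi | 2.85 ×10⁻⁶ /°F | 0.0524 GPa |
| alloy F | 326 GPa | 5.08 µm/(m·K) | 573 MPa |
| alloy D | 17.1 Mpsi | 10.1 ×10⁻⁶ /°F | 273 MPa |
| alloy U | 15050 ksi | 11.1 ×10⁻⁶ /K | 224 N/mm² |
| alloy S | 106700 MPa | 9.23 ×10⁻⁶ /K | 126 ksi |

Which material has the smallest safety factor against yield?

alloy D

Converting E to GPa, α to ×10⁻⁶/K, σ_y to MPa, then σ and n for each:
  alloy Z: E = 11.87, α = 5.13, σ_y = 52.40 → σ = 12.0 MPa, n = 4.37
  alloy F: E = 326.0, α = 5.08, σ_y = 573.0 → σ = 326 MPa, n = 1.76
  alloy D: E = 117.9, α = 18.2, σ_y = 273.0 → σ = 422 MPa, n = 0.647
  alloy U: E = 103.8, α = 11.1, σ_y = 224.0 → σ = 227 MPa, n = 0.987
  alloy S: E = 106.7, α = 9.23, σ_y = 868.7 → σ = 194 MPa, n = 4.48
Alloy D has the lowest safety factor, n = 0.647.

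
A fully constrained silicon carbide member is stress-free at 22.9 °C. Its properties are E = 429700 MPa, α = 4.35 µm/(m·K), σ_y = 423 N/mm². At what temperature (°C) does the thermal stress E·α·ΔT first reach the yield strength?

249 °C

E = 429700 MPa = 429.7 GPa.
σ_y = 423 N/mm² = 423.0 MPa.
E·α·ΔT = 423.0 MPa ⇒ ΔT = 423.0 / (429.7×10³ × 4.35×10⁻⁶) = 226.3 K.
T = 22.9 + 226.3 = 249.2 °C.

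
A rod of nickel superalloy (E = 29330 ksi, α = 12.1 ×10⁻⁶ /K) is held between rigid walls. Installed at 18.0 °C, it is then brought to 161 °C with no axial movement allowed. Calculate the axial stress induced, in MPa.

350 MPa

E = 29330 ksi = 202.2 GPa.
ΔT = 143.0 K. Constrained thermal stress σ = E·α·ΔT = 202.2×10³ MPa × 12.1×10⁻⁶ × 143.0 = 350 MPa (compressive).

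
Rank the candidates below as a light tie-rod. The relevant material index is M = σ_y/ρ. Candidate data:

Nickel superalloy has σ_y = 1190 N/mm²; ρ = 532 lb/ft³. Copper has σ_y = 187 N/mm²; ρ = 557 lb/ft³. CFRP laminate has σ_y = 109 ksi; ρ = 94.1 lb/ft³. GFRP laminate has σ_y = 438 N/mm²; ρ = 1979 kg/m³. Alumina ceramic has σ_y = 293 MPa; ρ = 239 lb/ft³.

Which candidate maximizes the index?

CFRP laminate

After converting to SI:
  nickel superalloy: σ_y = 1190 MPa, ρ = 8522 kg/m³
  copper: σ_y = 187.0 MPa, ρ = 8922 kg/m³
  CFRP laminate: σ_y = 751.5 MPa, ρ = 1507 kg/m³
  GFRP laminate: σ_y = 438.0 MPa, ρ = 1979 kg/m³
  alumina ceramic: σ_y = 293.0 MPa, ρ = 3828 kg/m³
  CFRP laminate: M = 499 kN·m/kg
  GFRP laminate: M = 221 kN·m/kg
  nickel superalloy: M = 140 kN·m/kg
  alumina ceramic: M = 76.5 kN·m/kg
  copper: M = 21.0 kN·m/kg
The maximum is for CFRP laminate.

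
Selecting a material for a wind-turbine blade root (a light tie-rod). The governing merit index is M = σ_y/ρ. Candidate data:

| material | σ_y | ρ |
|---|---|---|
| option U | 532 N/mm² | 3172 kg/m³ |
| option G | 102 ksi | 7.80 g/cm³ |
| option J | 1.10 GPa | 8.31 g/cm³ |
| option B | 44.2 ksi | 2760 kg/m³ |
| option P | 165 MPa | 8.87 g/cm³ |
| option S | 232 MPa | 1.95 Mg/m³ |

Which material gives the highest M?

After converting to SI:
  option U: σ_y = 532.0 MPa, ρ = 3172 kg/m³
  option G: σ_y = 703.3 MPa, ρ = 7800 kg/m³
  option J: σ_y = 1100 MPa, ρ = 8310 kg/m³
  option B: σ_y = 304.7 MPa, ρ = 2760 kg/m³
  option P: σ_y = 165.0 MPa, ρ = 8870 kg/m³
  option S: σ_y = 232.0 MPa, ρ = 1950 kg/m³
  option U: M = 168 kN·m/kg
  option J: M = 132 kN·m/kg
  option S: M = 119 kN·m/kg
  option B: M = 110 kN·m/kg
  option G: M = 90.2 kN·m/kg
  option P: M = 18.6 kN·m/kg
Option U ranks first.

option U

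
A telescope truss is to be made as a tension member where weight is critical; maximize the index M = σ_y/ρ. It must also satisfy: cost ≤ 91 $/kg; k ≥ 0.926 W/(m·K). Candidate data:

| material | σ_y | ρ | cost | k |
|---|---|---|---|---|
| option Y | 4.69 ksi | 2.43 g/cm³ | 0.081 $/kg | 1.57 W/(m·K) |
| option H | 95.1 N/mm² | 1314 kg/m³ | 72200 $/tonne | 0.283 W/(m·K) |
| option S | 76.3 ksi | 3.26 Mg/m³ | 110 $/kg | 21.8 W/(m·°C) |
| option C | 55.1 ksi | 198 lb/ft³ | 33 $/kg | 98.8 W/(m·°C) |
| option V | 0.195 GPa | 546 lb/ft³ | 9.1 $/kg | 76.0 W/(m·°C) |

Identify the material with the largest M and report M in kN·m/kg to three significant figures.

option C, M = 120 kN·m/kg

Screen on constraints: cost ≤ 91 $/kg; k ≥ 0.926 W/(m·K). Survivors: option Y, option C, option V.
Putting every candidate on a common basis:
  option Y: σ_y = 32.34 MPa, ρ = 2430 kg/m³
  option C: σ_y = 379.9 MPa, ρ = 3172 kg/m³
  option V: σ_y = 195.0 MPa, ρ = 8746 kg/m³
  option C: M = 120 kN·m/kg
  option V: M = 22.3 kN·m/kg
  option Y: M = 13.3 kN·m/kg
The maximum is for option C.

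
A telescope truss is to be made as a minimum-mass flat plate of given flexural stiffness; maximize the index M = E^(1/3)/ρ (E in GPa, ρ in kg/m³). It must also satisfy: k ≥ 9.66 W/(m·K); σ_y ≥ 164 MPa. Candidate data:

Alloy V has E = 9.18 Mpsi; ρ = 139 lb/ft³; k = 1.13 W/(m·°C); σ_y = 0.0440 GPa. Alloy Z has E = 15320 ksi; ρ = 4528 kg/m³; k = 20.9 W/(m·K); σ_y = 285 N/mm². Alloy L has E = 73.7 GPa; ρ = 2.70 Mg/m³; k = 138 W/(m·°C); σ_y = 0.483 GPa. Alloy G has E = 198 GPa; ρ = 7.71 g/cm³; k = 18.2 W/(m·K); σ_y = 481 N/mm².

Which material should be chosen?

alloy L

Screen on constraints: k ≥ 9.66 W/(m·K); σ_y ≥ 164 MPa. Survivors: alloy Z, alloy L, alloy G.
Normalizing units and computing the index:
  alloy Z: E = 105.6 GPa, ρ = 4528 kg/m³
  alloy L: E = 73.70 GPa, ρ = 2700 kg/m³
  alloy G: E = 198.0 GPa, ρ = 7710 kg/m³
  alloy L: M = 1.55×10⁻³
  alloy Z: M = 1.04×10⁻³
  alloy G: M = 0.756×10⁻³
Alloy L has the largest M.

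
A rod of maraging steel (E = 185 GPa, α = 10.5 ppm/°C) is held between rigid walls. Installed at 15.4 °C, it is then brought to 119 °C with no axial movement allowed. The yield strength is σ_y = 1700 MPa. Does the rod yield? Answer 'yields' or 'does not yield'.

ΔT = 103.6 K. Constrained thermal stress σ = E·α·ΔT = 185.0×10³ MPa × 10.5×10⁻⁶ × 103.6 = 201 MPa (compressive).
Compare to σ_y = 1700 MPa: σ < σ_y, so it does not yield.

does not yield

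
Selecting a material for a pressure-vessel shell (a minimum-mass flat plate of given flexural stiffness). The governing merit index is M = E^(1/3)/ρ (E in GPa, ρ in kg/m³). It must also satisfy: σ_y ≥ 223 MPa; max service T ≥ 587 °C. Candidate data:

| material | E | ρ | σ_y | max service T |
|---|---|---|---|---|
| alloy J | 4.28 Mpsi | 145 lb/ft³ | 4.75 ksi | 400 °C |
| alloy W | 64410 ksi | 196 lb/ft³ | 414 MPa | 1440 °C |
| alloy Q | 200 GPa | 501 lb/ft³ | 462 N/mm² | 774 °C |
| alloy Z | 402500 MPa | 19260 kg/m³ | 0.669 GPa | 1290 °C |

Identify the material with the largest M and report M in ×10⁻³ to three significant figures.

Screen on constraints: σ_y ≥ 223 MPa; max service T ≥ 587 °C. Survivors: alloy W, alloy Q, alloy Z.
Normalizing units and computing the index:
  alloy W: E = 444.1 GPa, ρ = 3140 kg/m³
  alloy Q: E = 200.0 GPa, ρ = 8025 kg/m³
  alloy Z: E = 402.5 GPa, ρ = 19260 kg/m³
  alloy W: M = 2.43×10⁻³
  alloy Q: M = 0.729×10⁻³
  alloy Z: M = 0.383×10⁻³
Alloy W has the largest M.

alloy W, M = 2.43×10⁻³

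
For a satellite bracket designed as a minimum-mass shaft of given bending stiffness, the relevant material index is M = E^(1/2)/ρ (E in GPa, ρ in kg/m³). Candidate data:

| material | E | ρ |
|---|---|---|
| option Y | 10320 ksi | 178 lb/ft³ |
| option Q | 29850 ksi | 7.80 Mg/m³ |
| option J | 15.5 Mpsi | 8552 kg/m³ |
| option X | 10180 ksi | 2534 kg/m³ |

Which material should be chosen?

option X

In SI units:
  option Y: E = 71.15 GPa, ρ = 2851 kg/m³
  option Q: E = 205.8 GPa, ρ = 7800 kg/m³
  option J: E = 106.9 GPa, ρ = 8552 kg/m³
  option X: E = 70.19 GPa, ρ = 2534 kg/m³
  option X: M = 3.31×10⁻³
  option Y: M = 2.96×10⁻³
  option Q: M = 1.84×10⁻³
  option J: M = 1.21×10⁻³
The maximum is for option X.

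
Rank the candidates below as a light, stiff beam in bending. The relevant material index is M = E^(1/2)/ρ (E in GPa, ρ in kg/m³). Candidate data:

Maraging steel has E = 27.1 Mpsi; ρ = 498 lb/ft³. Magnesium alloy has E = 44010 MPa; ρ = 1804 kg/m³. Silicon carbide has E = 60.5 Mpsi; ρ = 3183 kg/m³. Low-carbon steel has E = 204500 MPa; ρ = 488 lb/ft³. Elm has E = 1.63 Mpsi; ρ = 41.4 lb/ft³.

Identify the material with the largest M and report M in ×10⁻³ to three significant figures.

In SI units:
  maraging steel: E = 186.8 GPa, ρ = 7977 kg/m³
  magnesium alloy: E = 44.01 GPa, ρ = 1804 kg/m³
  silicon carbide: E = 417.1 GPa, ρ = 3183 kg/m³
  low-carbon steel: E = 204.5 GPa, ρ = 7817 kg/m³
  elm: E = 11.24 GPa, ρ = 663.2 kg/m³
  silicon carbide: M = 6.42×10⁻³
  elm: M = 5.06×10⁻³
  magnesium alloy: M = 3.68×10⁻³
  low-carbon steel: M = 1.83×10⁻³
  maraging steel: M = 1.71×10⁻³
The maximum is for silicon carbide.

silicon carbide, M = 6.42×10⁻³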